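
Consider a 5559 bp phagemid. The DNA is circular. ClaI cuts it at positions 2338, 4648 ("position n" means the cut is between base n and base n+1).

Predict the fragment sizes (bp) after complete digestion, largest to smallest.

3249, 2310 bp

Circular molecule, 2 cuts → 2 fragments:
  4648 − 2338 = 2310 bp
  wrap: 5559 − 4648 + 2338 = 3249 bp
Sorted largest to smallest: 3249, 2310 bp.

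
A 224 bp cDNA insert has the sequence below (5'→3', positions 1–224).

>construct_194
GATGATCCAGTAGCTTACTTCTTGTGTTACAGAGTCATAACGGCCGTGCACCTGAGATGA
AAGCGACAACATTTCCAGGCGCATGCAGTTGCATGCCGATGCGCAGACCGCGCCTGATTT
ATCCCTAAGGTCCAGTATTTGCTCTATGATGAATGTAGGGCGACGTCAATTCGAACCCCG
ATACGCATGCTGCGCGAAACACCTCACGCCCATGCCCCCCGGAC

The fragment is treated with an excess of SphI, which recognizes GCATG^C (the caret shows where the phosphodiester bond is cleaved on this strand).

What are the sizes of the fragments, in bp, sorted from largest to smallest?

SphI sites (GCATGC) start at positions 81, 91, 185.
SphI cuts after base 5 of each site (before the last base), so after positions 85, 95, 189.
Linear molecule, 3 cuts → 4 fragments:
  1–85 → 85 bp
  86–95 → 10 bp
  96–189 → 94 bp
  190–224 → 35 bp
Sorted largest to smallest: 94, 85, 35, 10 bp.

94, 85, 35, 10 bp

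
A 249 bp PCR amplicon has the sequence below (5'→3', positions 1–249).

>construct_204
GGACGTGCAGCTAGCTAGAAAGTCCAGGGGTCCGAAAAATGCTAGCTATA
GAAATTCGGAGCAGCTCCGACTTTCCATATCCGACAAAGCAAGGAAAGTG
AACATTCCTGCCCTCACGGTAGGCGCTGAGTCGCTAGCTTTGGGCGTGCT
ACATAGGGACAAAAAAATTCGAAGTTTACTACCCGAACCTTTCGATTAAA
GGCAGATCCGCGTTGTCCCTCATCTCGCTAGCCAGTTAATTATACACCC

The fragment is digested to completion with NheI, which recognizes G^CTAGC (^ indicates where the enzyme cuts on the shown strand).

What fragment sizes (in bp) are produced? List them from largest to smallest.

NheI sites (GCTAGC) start at positions 10, 41, 133, 227.
NheI cuts after the first base of each site, so after positions 10, 41, 133, 227.
Linear molecule, 4 cuts → 5 fragments:
  1–10 → 10 bp
  11–41 → 31 bp
  42–133 → 92 bp
  134–227 → 94 bp
  228–249 → 22 bp
Sorted largest to smallest: 94, 92, 31, 22, 10 bp.

94, 92, 31, 22, 10 bp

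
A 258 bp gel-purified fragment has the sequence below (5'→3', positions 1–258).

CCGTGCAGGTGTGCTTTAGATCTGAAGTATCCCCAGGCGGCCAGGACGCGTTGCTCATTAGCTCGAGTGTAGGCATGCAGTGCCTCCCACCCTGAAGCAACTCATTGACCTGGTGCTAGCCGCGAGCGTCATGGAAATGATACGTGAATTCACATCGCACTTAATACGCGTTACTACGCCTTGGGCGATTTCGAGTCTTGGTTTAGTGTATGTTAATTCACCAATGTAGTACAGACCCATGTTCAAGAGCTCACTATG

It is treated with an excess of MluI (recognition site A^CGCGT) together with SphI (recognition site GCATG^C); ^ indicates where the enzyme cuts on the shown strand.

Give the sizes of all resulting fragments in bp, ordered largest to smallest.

92, 89, 46, 31 bp

MluI sites (ACGCGT) start at positions 46, 166.
MluI cuts after the first base of each site, so after positions 46, 166.
The SphI site (GCATGC) starts at position 73.
SphI cuts after base 5 of each site (before the last base), so after position 77.
Combined cut positions: 46, 77, 166.
Linear molecule, 3 cuts → 4 fragments:
  1–46 → 46 bp
  47–77 → 31 bp
  78–166 → 89 bp
  167–258 → 92 bp
Sorted largest to smallest: 92, 89, 46, 31 bp.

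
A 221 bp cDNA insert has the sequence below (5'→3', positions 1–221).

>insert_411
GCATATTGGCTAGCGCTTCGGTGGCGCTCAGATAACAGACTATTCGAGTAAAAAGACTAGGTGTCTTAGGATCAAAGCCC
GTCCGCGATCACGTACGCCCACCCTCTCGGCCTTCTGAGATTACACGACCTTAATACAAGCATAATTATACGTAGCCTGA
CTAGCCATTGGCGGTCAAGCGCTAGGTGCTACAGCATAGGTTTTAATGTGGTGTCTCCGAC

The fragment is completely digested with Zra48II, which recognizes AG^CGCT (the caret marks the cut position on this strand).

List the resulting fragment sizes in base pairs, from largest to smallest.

Zra48II sites (AGCGCT) start at positions 12, 178.
Zra48II cuts after base 2 of each site, so after positions 13, 179.
Linear molecule, 2 cuts → 3 fragments:
  1–13 → 13 bp
  14–179 → 166 bp
  180–221 → 42 bp
Sorted largest to smallest: 166, 42, 13 bp.

166, 42, 13 bp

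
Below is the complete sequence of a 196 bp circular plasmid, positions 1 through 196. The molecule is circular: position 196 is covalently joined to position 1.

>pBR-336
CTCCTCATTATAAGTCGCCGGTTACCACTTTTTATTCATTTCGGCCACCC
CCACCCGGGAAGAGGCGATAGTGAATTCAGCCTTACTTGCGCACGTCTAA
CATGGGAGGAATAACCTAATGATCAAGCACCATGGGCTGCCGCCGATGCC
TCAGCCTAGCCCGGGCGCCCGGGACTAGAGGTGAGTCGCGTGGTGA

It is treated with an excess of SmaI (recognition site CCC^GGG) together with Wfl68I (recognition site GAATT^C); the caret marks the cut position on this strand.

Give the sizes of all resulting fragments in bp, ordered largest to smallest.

85, 82, 21, 8 bp

SmaI sites (CCCGGG) start at positions 54, 160, 168.
SmaI cuts after base 3 of each site, so after positions 56, 162, 170.
The Wfl68I site (GAATTC) starts at position 73.
Wfl68I cuts after base 5 of each site (before the last base), so after position 77.
Combined cut positions: 56, 77, 162, 170.
Circular molecule, 4 cuts → 4 fragments:
  57–77 → 21 bp
  78–162 → 85 bp
  163–170 → 8 bp
  171–196 then 1–56 → 26 + 56 = 82 bp
Sorted largest to smallest: 85, 82, 21, 8 bp.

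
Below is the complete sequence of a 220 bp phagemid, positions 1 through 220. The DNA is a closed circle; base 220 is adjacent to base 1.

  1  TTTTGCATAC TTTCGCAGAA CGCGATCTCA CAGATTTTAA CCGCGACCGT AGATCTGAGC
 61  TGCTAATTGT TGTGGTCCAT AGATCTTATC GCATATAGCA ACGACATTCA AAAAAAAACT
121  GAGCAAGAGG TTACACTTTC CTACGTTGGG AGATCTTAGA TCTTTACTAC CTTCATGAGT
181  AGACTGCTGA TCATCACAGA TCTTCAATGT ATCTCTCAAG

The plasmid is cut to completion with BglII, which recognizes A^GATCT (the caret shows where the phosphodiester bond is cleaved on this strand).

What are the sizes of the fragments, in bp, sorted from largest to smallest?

73, 70, 40, 30, 7 bp

BglII sites (AGATCT) start at positions 51, 81, 151, 158, 198.
BglII cuts after the first base of each site, so after positions 51, 81, 151, 158, 198.
Circular molecule, 5 cuts → 5 fragments:
  52–81 → 30 bp
  82–151 → 70 bp
  152–158 → 7 bp
  159–198 → 40 bp
  199–220 then 1–51 → 22 + 51 = 73 bp
Sorted largest to smallest: 73, 70, 40, 30, 7 bp.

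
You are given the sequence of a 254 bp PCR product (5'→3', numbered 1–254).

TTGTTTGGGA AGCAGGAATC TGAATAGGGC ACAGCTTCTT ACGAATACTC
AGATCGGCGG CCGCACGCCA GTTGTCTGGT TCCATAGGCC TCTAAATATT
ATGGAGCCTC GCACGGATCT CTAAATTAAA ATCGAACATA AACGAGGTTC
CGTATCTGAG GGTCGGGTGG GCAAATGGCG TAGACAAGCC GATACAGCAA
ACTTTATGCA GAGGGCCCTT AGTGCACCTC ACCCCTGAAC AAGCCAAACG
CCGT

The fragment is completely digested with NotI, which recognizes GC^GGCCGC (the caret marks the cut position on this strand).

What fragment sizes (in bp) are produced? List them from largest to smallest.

196, 58 bp

The NotI site (GCGGCCGC) starts at position 57.
NotI cuts after base 2 of each site, so after position 58.
Linear molecule, 1 cut → 2 fragments:
  1–58 → 58 bp
  59–254 → 196 bp
Sorted largest to smallest: 196, 58 bp.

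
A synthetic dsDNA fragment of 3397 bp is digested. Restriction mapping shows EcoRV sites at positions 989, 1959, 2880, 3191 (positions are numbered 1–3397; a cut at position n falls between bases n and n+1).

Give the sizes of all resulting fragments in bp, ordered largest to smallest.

Linear molecule, 4 cuts → 5 fragments:
  989 − 0 = 989 bp
  1959 − 989 = 970 bp
  2880 − 1959 = 921 bp
  3191 − 2880 = 311 bp
  3397 − 3191 = 206 bp
Sorted largest to smallest: 989, 970, 921, 311, 206 bp.

989, 970, 921, 311, 206 bp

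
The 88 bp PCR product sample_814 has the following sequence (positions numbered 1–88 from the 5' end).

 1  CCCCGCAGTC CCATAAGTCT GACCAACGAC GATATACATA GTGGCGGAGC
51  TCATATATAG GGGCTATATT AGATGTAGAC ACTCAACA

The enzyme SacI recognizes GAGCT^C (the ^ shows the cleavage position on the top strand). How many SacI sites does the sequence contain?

1

GAGCTC occurs starting at position 47.
SacI cuts at 1 site.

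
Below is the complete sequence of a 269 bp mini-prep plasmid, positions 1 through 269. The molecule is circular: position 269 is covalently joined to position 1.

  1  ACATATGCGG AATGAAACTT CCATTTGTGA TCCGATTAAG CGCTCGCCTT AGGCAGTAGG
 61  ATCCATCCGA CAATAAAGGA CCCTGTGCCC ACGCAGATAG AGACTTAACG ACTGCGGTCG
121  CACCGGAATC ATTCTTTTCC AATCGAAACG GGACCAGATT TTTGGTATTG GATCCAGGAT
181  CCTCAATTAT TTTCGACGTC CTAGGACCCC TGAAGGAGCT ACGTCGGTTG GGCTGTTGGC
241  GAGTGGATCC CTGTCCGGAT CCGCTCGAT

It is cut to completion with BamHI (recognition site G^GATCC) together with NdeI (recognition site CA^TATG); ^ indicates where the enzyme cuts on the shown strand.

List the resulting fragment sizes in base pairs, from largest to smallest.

BamHI sites (GGATCC) start at positions 59, 170, 177, 245, 257.
BamHI cuts after the first base of each site, so after positions 59, 170, 177, 245, 257.
The NdeI site (CATATG) starts at position 2.
NdeI cuts after base 2 of each site, so after position 3.
Combined cut positions: 3, 59, 170, 177, 245, 257.
Circular molecule, 6 cuts → 6 fragments:
  4–59 → 56 bp
  60–170 → 111 bp
  171–177 → 7 bp
  178–245 → 68 bp
  246–257 → 12 bp
  258–269 then 1–3 → 12 + 3 = 15 bp
Sorted largest to smallest: 111, 68, 56, 15, 12, 7 bp.

111, 68, 56, 15, 12, 7 bp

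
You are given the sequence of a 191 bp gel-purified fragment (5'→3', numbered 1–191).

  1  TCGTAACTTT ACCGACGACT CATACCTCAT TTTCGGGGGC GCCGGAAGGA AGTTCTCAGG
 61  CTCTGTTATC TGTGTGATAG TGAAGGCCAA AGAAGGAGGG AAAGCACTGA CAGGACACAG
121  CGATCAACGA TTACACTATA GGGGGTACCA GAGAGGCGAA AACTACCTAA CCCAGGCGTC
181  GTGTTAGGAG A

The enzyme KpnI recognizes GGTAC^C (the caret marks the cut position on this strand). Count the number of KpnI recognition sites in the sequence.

GGTACC occurs starting at position 144.
KpnI cuts at 1 site.

1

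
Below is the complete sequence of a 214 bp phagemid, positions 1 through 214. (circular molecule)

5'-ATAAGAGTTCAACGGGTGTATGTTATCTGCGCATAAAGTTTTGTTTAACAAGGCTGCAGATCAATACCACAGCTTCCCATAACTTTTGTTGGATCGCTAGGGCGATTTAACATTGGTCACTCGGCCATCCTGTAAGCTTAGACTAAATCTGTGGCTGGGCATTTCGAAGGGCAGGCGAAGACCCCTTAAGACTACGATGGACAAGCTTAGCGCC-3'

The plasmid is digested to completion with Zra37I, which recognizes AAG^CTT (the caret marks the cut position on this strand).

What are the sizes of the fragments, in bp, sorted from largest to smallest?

Zra37I sites (AAGCTT) start at positions 134, 203.
Zra37I cuts after base 3 of each site, so after positions 136, 205.
Circular molecule, 2 cuts → 2 fragments:
  137–205 → 69 bp
  206–214 then 1–136 → 9 + 136 = 145 bp
Sorted largest to smallest: 145, 69 bp.

145, 69 bp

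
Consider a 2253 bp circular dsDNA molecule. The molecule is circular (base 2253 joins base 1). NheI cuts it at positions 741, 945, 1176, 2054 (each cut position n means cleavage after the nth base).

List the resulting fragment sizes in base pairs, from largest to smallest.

Circular molecule, 4 cuts → 4 fragments:
  945 − 741 = 204 bp
  1176 − 945 = 231 bp
  2054 − 1176 = 878 bp
  wrap: 2253 − 2054 + 741 = 940 bp
Sorted largest to smallest: 940, 878, 231, 204 bp.

940, 878, 231, 204 bp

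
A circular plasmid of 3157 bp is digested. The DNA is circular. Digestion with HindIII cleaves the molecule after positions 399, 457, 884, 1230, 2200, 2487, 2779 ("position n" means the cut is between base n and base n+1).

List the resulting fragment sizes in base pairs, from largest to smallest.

970, 777, 427, 346, 292, 287, 58 bp

Circular molecule, 7 cuts → 7 fragments:
  457 − 399 = 58 bp
  884 − 457 = 427 bp
  1230 − 884 = 346 bp
  2200 − 1230 = 970 bp
  2487 − 2200 = 287 bp
  2779 − 2487 = 292 bp
  wrap: 3157 − 2779 + 399 = 777 bp
Sorted largest to smallest: 970, 777, 427, 346, 292, 287, 58 bp.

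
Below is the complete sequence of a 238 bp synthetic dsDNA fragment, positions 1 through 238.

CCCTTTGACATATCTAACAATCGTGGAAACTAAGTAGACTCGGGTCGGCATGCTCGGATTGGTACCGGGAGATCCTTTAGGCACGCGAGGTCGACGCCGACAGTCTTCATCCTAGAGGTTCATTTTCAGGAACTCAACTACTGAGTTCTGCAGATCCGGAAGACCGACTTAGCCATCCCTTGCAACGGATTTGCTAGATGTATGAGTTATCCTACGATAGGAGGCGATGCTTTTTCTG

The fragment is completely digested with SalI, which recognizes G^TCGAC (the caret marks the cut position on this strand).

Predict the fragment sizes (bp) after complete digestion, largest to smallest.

148, 90 bp

The SalI site (GTCGAC) starts at position 90.
SalI cuts after the first base of each site, so after position 90.
Linear molecule, 1 cut → 2 fragments:
  1–90 → 90 bp
  91–238 → 148 bp
Sorted largest to smallest: 148, 90 bp.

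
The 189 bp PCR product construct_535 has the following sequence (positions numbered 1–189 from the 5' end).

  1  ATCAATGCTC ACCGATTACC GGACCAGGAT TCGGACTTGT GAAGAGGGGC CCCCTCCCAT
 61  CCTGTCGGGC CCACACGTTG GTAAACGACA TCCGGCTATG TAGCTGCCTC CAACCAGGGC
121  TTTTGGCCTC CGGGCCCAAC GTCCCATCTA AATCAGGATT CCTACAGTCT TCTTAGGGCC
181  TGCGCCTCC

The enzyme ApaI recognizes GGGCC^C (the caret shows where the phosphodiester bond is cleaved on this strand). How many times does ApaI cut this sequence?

GGGCCC occurs starting at positions 47, 67, 132.
ApaI cuts at 3 sites.

3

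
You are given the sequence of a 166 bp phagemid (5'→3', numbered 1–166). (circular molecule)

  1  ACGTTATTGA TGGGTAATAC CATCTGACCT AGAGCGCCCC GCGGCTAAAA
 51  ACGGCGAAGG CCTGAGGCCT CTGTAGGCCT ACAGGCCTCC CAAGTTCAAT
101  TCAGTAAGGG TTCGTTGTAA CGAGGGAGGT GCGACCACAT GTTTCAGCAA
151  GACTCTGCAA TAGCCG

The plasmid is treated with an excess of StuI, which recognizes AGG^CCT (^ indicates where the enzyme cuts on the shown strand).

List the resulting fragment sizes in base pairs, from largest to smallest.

141, 10, 8, 7 bp

StuI sites (AGGCCT) start at positions 58, 65, 75, 83.
StuI cuts after base 3 of each site, so after positions 60, 67, 77, 85.
Circular molecule, 4 cuts → 4 fragments:
  61–67 → 7 bp
  68–77 → 10 bp
  78–85 → 8 bp
  86–166 then 1–60 → 81 + 60 = 141 bp
Sorted largest to smallest: 141, 10, 8, 7 bp.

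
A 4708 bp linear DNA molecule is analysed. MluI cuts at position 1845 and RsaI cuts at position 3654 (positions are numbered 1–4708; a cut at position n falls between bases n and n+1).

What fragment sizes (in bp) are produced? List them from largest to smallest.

Combined cut positions (sorted): 1845, 3654.
Linear molecule, 2 cuts → 3 fragments:
  1845 − 0 = 1845 bp
  3654 − 1845 = 1809 bp
  4708 − 3654 = 1054 bp
Sorted largest to smallest: 1845, 1809, 1054 bp.

1845, 1809, 1054 bp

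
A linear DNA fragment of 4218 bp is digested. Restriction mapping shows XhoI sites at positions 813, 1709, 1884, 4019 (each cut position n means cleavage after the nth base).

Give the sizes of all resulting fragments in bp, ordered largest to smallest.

2135, 896, 813, 199, 175 bp

Linear molecule, 4 cuts → 5 fragments:
  813 − 0 = 813 bp
  1709 − 813 = 896 bp
  1884 − 1709 = 175 bp
  4019 − 1884 = 2135 bp
  4218 − 4019 = 199 bp
Sorted largest to smallest: 2135, 896, 813, 199, 175 bp.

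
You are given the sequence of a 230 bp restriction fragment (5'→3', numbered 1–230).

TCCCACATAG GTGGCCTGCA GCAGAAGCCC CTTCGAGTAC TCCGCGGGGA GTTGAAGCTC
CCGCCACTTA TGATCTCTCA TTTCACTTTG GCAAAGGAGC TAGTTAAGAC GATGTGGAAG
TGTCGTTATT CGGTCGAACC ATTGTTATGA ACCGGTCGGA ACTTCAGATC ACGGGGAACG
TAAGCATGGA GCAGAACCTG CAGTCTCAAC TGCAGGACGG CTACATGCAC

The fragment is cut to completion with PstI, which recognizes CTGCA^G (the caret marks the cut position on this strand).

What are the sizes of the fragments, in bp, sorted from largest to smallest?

182, 20, 16, 12 bp

PstI sites (CTGCAG) start at positions 16, 198, 210.
PstI cuts after base 5 of each site (before the last base), so after positions 20, 202, 214.
Linear molecule, 3 cuts → 4 fragments:
  1–20 → 20 bp
  21–202 → 182 bp
  203–214 → 12 bp
  215–230 → 16 bp
Sorted largest to smallest: 182, 20, 16, 12 bp.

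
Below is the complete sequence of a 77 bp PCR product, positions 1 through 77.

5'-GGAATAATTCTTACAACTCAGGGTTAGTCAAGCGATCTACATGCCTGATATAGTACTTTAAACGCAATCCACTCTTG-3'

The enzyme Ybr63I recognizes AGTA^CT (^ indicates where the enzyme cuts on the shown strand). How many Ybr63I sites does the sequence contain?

1

AGTACT occurs starting at position 52.
Ybr63I cuts at 1 site.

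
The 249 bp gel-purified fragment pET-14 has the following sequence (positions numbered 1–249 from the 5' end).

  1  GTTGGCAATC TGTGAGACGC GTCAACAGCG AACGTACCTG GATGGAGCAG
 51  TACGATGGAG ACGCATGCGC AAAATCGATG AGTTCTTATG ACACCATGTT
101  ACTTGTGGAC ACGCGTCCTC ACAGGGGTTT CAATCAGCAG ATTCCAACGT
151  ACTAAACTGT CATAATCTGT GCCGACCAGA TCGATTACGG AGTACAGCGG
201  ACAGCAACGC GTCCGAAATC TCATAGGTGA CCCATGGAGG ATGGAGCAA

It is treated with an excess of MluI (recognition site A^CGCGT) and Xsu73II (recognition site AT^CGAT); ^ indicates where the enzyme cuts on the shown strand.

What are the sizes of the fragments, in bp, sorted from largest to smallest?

70, 58, 42, 36, 26, 17 bp

MluI sites (ACGCGT) start at positions 17, 111, 207.
MluI cuts after the first base of each site, so after positions 17, 111, 207.
Xsu73II sites (ATCGAT) start at positions 74, 180.
Xsu73II cuts after base 2 of each site, so after positions 75, 181.
Combined cut positions: 17, 75, 111, 181, 207.
Linear molecule, 5 cuts → 6 fragments:
  1–17 → 17 bp
  18–75 → 58 bp
  76–111 → 36 bp
  112–181 → 70 bp
  182–207 → 26 bp
  208–249 → 42 bp
Sorted largest to smallest: 70, 58, 42, 36, 26, 17 bp.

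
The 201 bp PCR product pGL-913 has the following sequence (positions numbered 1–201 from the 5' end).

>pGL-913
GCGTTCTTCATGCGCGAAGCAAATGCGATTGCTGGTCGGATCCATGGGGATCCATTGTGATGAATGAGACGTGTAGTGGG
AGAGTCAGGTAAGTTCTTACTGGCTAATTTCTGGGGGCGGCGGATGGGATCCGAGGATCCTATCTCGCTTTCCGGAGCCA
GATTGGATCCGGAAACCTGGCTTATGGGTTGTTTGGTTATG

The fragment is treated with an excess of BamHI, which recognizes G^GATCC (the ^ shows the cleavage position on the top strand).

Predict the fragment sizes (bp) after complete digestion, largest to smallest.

79, 38, 36, 30, 10, 8 bp

BamHI sites (GGATCC) start at positions 38, 48, 127, 135, 165.
BamHI cuts after the first base of each site, so after positions 38, 48, 127, 135, 165.
Linear molecule, 5 cuts → 6 fragments:
  1–38 → 38 bp
  39–48 → 10 bp
  49–127 → 79 bp
  128–135 → 8 bp
  136–165 → 30 bp
  166–201 → 36 bp
Sorted largest to smallest: 79, 38, 36, 30, 10, 8 bp.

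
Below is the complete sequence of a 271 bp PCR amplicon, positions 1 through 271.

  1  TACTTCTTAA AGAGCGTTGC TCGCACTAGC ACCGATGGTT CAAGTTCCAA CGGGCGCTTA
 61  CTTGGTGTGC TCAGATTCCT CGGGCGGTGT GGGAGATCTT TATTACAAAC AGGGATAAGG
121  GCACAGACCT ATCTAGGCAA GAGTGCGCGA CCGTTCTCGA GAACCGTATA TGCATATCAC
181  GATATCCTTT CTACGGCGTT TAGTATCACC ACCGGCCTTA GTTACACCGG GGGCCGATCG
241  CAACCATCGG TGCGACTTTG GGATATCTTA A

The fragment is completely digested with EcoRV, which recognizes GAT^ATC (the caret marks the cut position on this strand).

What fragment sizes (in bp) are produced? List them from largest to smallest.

EcoRV sites (GATATC) start at positions 181, 262.
EcoRV cuts after base 3 of each site, so after positions 183, 264.
Linear molecule, 2 cuts → 3 fragments:
  1–183 → 183 bp
  184–264 → 81 bp
  265–271 → 7 bp
Sorted largest to smallest: 183, 81, 7 bp.

183, 81, 7 bp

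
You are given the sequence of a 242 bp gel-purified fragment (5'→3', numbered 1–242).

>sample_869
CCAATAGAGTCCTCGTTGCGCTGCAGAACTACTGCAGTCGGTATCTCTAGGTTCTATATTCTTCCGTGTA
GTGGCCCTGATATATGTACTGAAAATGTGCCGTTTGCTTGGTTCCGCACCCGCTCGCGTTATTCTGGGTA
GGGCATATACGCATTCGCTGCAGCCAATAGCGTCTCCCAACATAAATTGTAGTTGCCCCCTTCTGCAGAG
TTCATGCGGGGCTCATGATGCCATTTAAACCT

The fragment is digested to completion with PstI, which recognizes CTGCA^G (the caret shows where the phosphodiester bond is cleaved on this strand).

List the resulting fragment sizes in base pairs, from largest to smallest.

PstI sites (CTGCAG) start at positions 21, 32, 158, 203.
PstI cuts after base 5 of each site (before the last base), so after positions 25, 36, 162, 207.
Linear molecule, 4 cuts → 5 fragments:
  1–25 → 25 bp
  26–36 → 11 bp
  37–162 → 126 bp
  163–207 → 45 bp
  208–242 → 35 bp
Sorted largest to smallest: 126, 45, 35, 25, 11 bp.

126, 45, 35, 25, 11 bp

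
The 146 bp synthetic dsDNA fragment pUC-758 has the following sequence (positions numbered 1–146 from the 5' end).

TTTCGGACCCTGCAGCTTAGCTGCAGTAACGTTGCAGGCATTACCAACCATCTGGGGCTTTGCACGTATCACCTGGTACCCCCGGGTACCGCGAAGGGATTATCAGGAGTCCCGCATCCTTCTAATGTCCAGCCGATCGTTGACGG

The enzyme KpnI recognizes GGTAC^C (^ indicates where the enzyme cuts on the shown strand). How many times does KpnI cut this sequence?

GGTACC occurs starting at positions 75, 85.
KpnI cuts at 2 sites.

2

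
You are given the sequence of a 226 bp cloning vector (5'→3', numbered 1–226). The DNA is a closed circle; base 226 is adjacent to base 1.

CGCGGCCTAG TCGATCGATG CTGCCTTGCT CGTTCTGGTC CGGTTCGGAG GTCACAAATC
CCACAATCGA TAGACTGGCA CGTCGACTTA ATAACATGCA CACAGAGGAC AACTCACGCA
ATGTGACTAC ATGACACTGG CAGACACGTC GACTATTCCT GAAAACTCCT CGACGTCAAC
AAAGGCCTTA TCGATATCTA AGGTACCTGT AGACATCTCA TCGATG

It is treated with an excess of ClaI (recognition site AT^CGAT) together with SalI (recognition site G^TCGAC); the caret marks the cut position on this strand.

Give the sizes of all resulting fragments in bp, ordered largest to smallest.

ClaI sites (ATCGAT) start at positions 14, 66, 190, 220.
ClaI cuts after base 2 of each site, so after positions 15, 67, 191, 221.
SalI sites (GTCGAC) start at positions 82, 148.
SalI cuts after the first base of each site, so after positions 82, 148.
Combined cut positions: 15, 67, 82, 148, 191, 221.
Circular molecule, 6 cuts → 6 fragments:
  16–67 → 52 bp
  68–82 → 15 bp
  83–148 → 66 bp
  149–191 → 43 bp
  192–221 → 30 bp
  222–226 then 1–15 → 5 + 15 = 20 bp
Sorted largest to smallest: 66, 52, 43, 30, 20, 15 bp.

66, 52, 43, 30, 20, 15 bp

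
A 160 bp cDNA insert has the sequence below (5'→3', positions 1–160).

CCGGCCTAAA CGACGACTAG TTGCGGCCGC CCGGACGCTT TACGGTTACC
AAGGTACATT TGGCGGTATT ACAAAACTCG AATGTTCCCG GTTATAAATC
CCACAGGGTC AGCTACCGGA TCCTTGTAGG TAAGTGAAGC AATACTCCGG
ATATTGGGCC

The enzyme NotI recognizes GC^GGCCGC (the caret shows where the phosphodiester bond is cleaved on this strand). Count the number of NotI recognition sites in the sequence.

1

GCGGCCGC occurs starting at position 23.
NotI cuts at 1 site.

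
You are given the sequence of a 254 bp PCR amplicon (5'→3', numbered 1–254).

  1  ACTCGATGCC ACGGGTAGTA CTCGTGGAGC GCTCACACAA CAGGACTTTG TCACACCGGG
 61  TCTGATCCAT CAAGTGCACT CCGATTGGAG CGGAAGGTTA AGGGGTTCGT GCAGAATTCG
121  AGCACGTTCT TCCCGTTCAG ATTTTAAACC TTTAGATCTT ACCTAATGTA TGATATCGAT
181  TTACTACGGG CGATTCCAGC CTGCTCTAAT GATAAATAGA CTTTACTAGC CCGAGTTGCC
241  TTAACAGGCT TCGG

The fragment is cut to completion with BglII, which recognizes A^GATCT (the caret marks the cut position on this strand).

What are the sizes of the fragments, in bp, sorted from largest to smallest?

The BglII site (AGATCT) starts at position 154.
BglII cuts after the first base of each site, so after position 154.
Linear molecule, 1 cut → 2 fragments:
  1–154 → 154 bp
  155–254 → 100 bp
Sorted largest to smallest: 154, 100 bp.

154, 100 bp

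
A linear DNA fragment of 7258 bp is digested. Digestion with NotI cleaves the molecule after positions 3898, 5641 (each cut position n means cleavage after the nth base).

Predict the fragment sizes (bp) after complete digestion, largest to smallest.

Linear molecule, 2 cuts → 3 fragments:
  3898 − 0 = 3898 bp
  5641 − 3898 = 1743 bp
  7258 − 5641 = 1617 bp
Sorted largest to smallest: 3898, 1743, 1617 bp.

3898, 1743, 1617 bp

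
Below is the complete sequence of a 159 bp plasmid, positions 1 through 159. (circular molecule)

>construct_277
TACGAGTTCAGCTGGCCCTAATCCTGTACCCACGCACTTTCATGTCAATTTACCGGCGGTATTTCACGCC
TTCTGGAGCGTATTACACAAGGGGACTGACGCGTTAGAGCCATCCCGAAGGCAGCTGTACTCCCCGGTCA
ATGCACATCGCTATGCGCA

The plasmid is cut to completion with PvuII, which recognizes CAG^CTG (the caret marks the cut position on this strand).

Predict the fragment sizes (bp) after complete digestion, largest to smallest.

113, 46 bp

PvuII sites (CAGCTG) start at positions 9, 122.
PvuII cuts after base 3 of each site, so after positions 11, 124.
Circular molecule, 2 cuts → 2 fragments:
  12–124 → 113 bp
  125–159 then 1–11 → 35 + 11 = 46 bp
Sorted largest to smallest: 113, 46 bp.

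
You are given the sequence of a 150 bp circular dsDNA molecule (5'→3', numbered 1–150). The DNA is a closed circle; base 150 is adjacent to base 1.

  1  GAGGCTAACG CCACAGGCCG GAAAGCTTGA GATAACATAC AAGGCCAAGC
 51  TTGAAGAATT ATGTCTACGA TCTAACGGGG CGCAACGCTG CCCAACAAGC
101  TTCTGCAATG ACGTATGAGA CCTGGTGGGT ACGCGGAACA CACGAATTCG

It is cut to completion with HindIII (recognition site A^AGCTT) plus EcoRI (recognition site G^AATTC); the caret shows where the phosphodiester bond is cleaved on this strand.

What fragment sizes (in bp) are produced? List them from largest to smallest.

HindIII sites (AAGCTT) start at positions 23, 47, 97.
HindIII cuts after the first base of each site, so after positions 23, 47, 97.
The EcoRI site (GAATTC) starts at position 144.
EcoRI cuts after the first base of each site, so after position 144.
Combined cut positions: 23, 47, 97, 144.
Circular molecule, 4 cuts → 4 fragments:
  24–47 → 24 bp
  48–97 → 50 bp
  98–144 → 47 bp
  145–150 then 1–23 → 6 + 23 = 29 bp
Sorted largest to smallest: 50, 47, 29, 24 bp.

50, 47, 29, 24 bp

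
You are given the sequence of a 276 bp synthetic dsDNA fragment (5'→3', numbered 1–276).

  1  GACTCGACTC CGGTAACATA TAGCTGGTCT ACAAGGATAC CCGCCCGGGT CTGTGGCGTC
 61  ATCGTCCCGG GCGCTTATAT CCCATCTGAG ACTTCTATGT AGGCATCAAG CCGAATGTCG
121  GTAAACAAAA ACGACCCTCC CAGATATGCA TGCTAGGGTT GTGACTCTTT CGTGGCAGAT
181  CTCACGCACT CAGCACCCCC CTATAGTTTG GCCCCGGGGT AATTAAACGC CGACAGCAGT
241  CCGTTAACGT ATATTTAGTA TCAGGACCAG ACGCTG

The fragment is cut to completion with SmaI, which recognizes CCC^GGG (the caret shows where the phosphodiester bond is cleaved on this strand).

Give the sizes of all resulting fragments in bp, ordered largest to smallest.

SmaI sites (CCCGGG) start at positions 44, 66, 213.
SmaI cuts after base 3 of each site, so after positions 46, 68, 215.
Linear molecule, 3 cuts → 4 fragments:
  1–46 → 46 bp
  47–68 → 22 bp
  69–215 → 147 bp
  216–276 → 61 bp
Sorted largest to smallest: 147, 61, 46, 22 bp.

147, 61, 46, 22 bp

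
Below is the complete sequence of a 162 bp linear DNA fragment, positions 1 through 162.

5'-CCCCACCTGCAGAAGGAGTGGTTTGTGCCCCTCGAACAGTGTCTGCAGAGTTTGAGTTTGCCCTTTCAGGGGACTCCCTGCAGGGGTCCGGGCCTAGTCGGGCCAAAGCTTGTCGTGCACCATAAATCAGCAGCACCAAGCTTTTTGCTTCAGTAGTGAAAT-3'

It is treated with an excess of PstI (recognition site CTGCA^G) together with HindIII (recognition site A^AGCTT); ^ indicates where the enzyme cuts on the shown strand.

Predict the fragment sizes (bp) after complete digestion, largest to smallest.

PstI sites (CTGCAG) start at positions 7, 43, 78.
PstI cuts after base 5 of each site (before the last base), so after positions 11, 47, 82.
HindIII sites (AAGCTT) start at positions 106, 138.
HindIII cuts after the first base of each site, so after positions 106, 138.
Combined cut positions: 11, 47, 82, 106, 138.
Linear molecule, 5 cuts → 6 fragments:
  1–11 → 11 bp
  12–47 → 36 bp
  48–82 → 35 bp
  83–106 → 24 bp
  107–138 → 32 bp
  139–162 → 24 bp
Sorted largest to smallest: 36, 35, 32, 24, 24, 11 bp.

36, 35, 32, 24, 24, 11 bp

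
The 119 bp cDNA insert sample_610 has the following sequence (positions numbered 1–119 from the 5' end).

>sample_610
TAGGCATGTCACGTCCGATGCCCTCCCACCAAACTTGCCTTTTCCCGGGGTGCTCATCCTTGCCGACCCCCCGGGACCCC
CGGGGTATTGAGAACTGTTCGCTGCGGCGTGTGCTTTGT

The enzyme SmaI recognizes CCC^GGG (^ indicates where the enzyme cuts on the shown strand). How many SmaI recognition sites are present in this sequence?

3

CCCGGG occurs starting at positions 44, 70, 79.
SmaI cuts at 3 sites.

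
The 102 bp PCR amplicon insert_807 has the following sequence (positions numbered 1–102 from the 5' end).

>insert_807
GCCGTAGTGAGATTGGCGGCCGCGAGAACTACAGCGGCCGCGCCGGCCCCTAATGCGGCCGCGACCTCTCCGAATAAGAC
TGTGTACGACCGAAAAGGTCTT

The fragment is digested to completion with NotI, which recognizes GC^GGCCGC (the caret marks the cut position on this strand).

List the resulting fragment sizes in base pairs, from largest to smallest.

46, 21, 18, 17 bp

NotI sites (GCGGCCGC) start at positions 16, 34, 55.
NotI cuts after base 2 of each site, so after positions 17, 35, 56.
Linear molecule, 3 cuts → 4 fragments:
  1–17 → 17 bp
  18–35 → 18 bp
  36–56 → 21 bp
  57–102 → 46 bp
Sorted largest to smallest: 46, 21, 18, 17 bp.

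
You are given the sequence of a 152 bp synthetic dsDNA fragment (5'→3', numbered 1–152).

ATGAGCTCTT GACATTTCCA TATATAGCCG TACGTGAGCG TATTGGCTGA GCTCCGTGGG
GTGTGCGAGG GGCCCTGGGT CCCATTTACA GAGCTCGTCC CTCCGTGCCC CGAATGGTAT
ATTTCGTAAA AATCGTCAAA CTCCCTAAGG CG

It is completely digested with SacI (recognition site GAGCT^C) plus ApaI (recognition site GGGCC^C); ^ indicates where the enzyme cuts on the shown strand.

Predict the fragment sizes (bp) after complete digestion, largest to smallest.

SacI sites (GAGCTC) start at positions 3, 49, 91.
SacI cuts after base 5 of each site (before the last base), so after positions 7, 53, 95.
The ApaI site (GGGCCC) starts at position 70.
ApaI cuts after base 5 of each site (before the last base), so after position 74.
Combined cut positions: 7, 53, 74, 95.
Linear molecule, 4 cuts → 5 fragments:
  1–7 → 7 bp
  8–53 → 46 bp
  54–74 → 21 bp
  75–95 → 21 bp
  96–152 → 57 bp
Sorted largest to smallest: 57, 46, 21, 21, 7 bp.

57, 46, 21, 21, 7 bp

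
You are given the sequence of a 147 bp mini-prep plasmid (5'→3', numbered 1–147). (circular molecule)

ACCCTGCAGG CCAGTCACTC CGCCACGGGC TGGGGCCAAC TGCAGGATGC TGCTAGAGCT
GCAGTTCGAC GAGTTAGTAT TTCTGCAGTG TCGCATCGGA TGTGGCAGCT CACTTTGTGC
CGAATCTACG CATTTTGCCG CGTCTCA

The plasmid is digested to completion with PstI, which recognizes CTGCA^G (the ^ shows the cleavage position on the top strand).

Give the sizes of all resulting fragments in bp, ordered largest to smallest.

68, 36, 24, 19 bp

PstI sites (CTGCAG) start at positions 4, 40, 59, 83.
PstI cuts after base 5 of each site (before the last base), so after positions 8, 44, 63, 87.
Circular molecule, 4 cuts → 4 fragments:
  9–44 → 36 bp
  45–63 → 19 bp
  64–87 → 24 bp
  88–147 then 1–8 → 60 + 8 = 68 bp
Sorted largest to smallest: 68, 36, 24, 19 bp.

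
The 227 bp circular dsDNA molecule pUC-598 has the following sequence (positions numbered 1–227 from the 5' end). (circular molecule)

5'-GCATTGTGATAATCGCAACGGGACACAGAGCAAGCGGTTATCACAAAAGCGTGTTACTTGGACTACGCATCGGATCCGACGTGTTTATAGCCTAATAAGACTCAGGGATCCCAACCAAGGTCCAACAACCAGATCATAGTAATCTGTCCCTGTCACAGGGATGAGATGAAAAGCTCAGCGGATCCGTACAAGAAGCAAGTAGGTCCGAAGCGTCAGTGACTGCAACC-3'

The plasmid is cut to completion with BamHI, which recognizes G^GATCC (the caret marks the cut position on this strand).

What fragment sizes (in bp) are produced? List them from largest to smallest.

119, 74, 34 bp

BamHI sites (GGATCC) start at positions 72, 106, 180.
BamHI cuts after the first base of each site, so after positions 72, 106, 180.
Circular molecule, 3 cuts → 3 fragments:
  73–106 → 34 bp
  107–180 → 74 bp
  181–227 then 1–72 → 47 + 72 = 119 bp
Sorted largest to smallest: 119, 74, 34 bp.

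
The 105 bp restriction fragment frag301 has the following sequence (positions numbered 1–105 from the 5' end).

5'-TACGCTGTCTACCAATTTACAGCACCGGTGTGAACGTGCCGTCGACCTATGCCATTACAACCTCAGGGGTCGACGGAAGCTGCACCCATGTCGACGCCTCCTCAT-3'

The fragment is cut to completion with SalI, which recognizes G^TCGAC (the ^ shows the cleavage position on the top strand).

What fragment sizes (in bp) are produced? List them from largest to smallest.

SalI sites (GTCGAC) start at positions 41, 69, 90.
SalI cuts after the first base of each site, so after positions 41, 69, 90.
Linear molecule, 3 cuts → 4 fragments:
  1–41 → 41 bp
  42–69 → 28 bp
  70–90 → 21 bp
  91–105 → 15 bp
Sorted largest to smallest: 41, 28, 21, 15 bp.

41, 28, 21, 15 bp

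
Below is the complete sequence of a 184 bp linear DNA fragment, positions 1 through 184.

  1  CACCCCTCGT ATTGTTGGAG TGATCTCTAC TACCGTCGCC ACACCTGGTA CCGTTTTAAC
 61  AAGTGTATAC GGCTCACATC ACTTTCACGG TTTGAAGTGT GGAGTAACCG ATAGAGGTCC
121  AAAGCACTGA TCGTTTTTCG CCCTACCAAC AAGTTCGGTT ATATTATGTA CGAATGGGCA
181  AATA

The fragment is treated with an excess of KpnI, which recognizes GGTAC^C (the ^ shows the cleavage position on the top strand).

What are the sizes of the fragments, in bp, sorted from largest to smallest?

The KpnI site (GGTACC) starts at position 47.
KpnI cuts after base 5 of each site (before the last base), so after position 51.
Linear molecule, 1 cut → 2 fragments:
  1–51 → 51 bp
  52–184 → 133 bp
Sorted largest to smallest: 133, 51 bp.

133, 51 bp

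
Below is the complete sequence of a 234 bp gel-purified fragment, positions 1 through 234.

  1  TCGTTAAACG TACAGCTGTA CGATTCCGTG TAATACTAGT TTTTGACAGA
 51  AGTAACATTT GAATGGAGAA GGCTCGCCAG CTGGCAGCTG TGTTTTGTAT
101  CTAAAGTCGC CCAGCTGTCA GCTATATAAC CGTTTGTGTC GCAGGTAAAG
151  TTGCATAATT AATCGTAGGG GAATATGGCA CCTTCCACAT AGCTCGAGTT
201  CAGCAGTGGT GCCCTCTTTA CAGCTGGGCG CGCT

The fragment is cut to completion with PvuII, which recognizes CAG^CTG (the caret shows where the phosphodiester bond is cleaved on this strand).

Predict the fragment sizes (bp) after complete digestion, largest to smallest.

109, 65, 27, 15, 11, 7 bp

PvuII sites (CAGCTG) start at positions 13, 78, 85, 112, 221.
PvuII cuts after base 3 of each site, so after positions 15, 80, 87, 114, 223.
Linear molecule, 5 cuts → 6 fragments:
  1–15 → 15 bp
  16–80 → 65 bp
  81–87 → 7 bp
  88–114 → 27 bp
  115–223 → 109 bp
  224–234 → 11 bp
Sorted largest to smallest: 109, 65, 27, 15, 11, 7 bp.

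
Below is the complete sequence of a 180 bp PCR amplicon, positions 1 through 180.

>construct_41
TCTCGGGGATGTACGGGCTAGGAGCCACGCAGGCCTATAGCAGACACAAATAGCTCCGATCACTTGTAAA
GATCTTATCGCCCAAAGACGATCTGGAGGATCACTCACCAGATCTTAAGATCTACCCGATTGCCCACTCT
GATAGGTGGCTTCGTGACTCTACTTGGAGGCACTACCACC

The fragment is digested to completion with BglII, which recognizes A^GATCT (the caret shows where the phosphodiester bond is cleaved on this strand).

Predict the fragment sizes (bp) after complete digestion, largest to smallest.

70, 62, 40, 8 bp

BglII sites (AGATCT) start at positions 70, 110, 118.
BglII cuts after the first base of each site, so after positions 70, 110, 118.
Linear molecule, 3 cuts → 4 fragments:
  1–70 → 70 bp
  71–110 → 40 bp
  111–118 → 8 bp
  119–180 → 62 bp
Sorted largest to smallest: 70, 62, 40, 8 bp.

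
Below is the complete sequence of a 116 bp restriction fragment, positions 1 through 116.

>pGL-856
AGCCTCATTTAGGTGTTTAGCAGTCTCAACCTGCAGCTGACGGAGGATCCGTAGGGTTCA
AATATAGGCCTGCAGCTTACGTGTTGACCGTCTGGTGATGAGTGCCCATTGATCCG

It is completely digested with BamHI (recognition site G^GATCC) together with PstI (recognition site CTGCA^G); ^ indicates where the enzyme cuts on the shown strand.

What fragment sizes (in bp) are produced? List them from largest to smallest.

The BamHI site (GGATCC) starts at position 45.
BamHI cuts after the first base of each site, so after position 45.
PstI sites (CTGCAG) start at positions 31, 70.
PstI cuts after base 5 of each site (before the last base), so after positions 35, 74.
Combined cut positions: 35, 45, 74.
Linear molecule, 3 cuts → 4 fragments:
  1–35 → 35 bp
  36–45 → 10 bp
  46–74 → 29 bp
  75–116 → 42 bp
Sorted largest to smallest: 42, 35, 29, 10 bp.

42, 35, 29, 10 bp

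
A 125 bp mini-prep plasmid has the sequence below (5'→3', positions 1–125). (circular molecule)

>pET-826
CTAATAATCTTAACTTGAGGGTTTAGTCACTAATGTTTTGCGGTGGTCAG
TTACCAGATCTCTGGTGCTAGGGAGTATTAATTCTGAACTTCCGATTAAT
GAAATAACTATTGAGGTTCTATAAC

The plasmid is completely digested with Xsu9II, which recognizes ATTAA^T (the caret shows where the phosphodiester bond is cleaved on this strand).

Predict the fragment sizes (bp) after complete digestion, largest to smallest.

107, 18 bp

Xsu9II sites (ATTAAT) start at positions 77, 95.
Xsu9II cuts after base 5 of each site (before the last base), so after positions 81, 99.
Circular molecule, 2 cuts → 2 fragments:
  82–99 → 18 bp
  100–125 then 1–81 → 26 + 81 = 107 bp
Sorted largest to smallest: 107, 18 bp.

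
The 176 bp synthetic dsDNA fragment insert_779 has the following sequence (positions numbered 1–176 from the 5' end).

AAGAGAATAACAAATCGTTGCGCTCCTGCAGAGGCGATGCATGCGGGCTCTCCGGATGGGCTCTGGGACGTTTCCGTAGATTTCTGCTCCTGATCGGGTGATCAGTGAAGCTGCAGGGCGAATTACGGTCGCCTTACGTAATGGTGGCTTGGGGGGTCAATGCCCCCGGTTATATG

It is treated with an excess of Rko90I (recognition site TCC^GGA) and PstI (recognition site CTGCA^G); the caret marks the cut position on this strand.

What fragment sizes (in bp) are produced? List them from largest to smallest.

62, 61, 30, 23 bp

The Rko90I site (TCCGGA) starts at position 51.
Rko90I cuts after base 3 of each site, so after position 53.
PstI sites (CTGCAG) start at positions 26, 111.
PstI cuts after base 5 of each site (before the last base), so after positions 30, 115.
Combined cut positions: 30, 53, 115.
Linear molecule, 3 cuts → 4 fragments:
  1–30 → 30 bp
  31–53 → 23 bp
  54–115 → 62 bp
  116–176 → 61 bp
Sorted largest to smallest: 62, 61, 30, 23 bp.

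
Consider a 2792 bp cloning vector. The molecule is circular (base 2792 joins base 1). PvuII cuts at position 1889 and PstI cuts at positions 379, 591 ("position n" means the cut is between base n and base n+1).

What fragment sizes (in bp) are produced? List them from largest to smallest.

Combined cut positions (sorted): 379, 591, 1889.
Circular molecule, 3 cuts → 3 fragments:
  591 − 379 = 212 bp
  1889 − 591 = 1298 bp
  wrap: 2792 − 1889 + 379 = 1282 bp
Sorted largest to smallest: 1298, 1282, 212 bp.

1298, 1282, 212 bp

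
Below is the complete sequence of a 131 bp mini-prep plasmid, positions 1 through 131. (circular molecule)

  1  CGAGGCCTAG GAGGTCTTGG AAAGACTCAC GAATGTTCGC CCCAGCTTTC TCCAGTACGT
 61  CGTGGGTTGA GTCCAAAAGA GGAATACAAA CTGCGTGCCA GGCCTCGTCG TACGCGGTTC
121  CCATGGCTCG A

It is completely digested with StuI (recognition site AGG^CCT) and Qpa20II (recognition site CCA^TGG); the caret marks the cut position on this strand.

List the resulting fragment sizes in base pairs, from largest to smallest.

97, 21, 13 bp

StuI sites (AGGCCT) start at positions 3, 100.
StuI cuts after base 3 of each site, so after positions 5, 102.
The Qpa20II site (CCATGG) starts at position 121.
Qpa20II cuts after base 3 of each site, so after position 123.
Combined cut positions: 5, 102, 123.
Circular molecule, 3 cuts → 3 fragments:
  6–102 → 97 bp
  103–123 → 21 bp
  124–131 then 1–5 → 8 + 5 = 13 bp
Sorted largest to smallest: 97, 21, 13 bp.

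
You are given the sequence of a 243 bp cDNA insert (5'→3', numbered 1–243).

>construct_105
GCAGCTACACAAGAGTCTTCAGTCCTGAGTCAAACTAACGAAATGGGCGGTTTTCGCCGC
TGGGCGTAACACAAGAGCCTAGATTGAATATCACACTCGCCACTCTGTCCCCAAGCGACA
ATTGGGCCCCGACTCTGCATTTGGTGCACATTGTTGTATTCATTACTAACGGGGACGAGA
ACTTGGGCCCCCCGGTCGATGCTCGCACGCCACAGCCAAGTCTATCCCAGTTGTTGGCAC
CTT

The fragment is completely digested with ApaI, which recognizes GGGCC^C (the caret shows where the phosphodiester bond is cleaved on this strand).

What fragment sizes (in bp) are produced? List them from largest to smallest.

ApaI sites (GGGCCC) start at positions 124, 185.
ApaI cuts after base 5 of each site (before the last base), so after positions 128, 189.
Linear molecule, 2 cuts → 3 fragments:
  1–128 → 128 bp
  129–189 → 61 bp
  190–243 → 54 bp
Sorted largest to smallest: 128, 61, 54 bp.

128, 61, 54 bp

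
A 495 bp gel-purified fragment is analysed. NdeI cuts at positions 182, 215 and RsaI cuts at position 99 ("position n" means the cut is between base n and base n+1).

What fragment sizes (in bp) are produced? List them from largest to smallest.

Combined cut positions (sorted): 99, 182, 215.
Linear molecule, 3 cuts → 4 fragments:
  99 − 0 = 99 bp
  182 − 99 = 83 bp
  215 − 182 = 33 bp
  495 − 215 = 280 bp
Sorted largest to smallest: 280, 99, 83, 33 bp.

280, 99, 83, 33 bp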